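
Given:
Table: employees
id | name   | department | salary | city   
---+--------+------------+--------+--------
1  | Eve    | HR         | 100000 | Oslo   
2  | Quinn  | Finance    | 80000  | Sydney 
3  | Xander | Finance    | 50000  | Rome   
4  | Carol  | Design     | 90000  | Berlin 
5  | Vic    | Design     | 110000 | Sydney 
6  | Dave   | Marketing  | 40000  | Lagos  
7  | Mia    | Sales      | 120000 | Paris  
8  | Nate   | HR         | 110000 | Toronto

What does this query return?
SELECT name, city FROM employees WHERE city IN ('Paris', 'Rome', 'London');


Filtering: city IN ('Paris', 'Rome', 'London')
Matching: 2 rows

2 rows:
Xander, Rome
Mia, Paris


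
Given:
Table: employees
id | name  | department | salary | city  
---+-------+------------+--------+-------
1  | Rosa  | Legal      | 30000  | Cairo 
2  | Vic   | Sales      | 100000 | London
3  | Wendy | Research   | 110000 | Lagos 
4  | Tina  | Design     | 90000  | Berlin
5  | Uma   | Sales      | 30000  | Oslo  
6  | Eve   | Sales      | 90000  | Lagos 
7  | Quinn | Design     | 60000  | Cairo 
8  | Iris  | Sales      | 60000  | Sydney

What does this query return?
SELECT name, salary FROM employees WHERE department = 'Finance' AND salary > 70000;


Filtering: department = 'Finance' AND salary > 70000
Matching: 0 rows

Empty result set (0 rows)


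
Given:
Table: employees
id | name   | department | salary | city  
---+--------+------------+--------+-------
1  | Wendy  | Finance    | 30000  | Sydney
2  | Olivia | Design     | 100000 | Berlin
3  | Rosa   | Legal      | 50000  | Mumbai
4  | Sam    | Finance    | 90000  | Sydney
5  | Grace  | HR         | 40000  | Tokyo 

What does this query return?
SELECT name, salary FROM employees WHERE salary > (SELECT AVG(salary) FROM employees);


Subquery: AVG(salary) = 62000.0
Filtering: salary > 62000.0
  Olivia (100000) -> MATCH
  Sam (90000) -> MATCH


2 rows:
Olivia, 100000
Sam, 90000


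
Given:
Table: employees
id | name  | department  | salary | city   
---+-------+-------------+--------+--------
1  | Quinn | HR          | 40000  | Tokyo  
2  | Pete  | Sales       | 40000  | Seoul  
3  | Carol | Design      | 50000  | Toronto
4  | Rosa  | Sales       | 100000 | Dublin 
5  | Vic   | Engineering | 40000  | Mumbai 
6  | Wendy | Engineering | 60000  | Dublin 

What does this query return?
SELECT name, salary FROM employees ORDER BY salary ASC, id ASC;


Sorting by salary ASC, then id ASC for ties

6 rows:
Quinn, 40000
Pete, 40000
Vic, 40000
Carol, 50000
Wendy, 60000
Rosa, 100000


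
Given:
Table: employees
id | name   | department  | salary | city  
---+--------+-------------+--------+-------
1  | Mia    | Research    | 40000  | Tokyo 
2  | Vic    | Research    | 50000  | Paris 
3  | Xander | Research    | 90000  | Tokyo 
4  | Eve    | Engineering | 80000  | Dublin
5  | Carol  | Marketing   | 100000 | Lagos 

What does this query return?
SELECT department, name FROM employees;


Projecting columns: department, name

5 rows:
Research, Mia
Research, Vic
Research, Xander
Engineering, Eve
Marketing, Carol


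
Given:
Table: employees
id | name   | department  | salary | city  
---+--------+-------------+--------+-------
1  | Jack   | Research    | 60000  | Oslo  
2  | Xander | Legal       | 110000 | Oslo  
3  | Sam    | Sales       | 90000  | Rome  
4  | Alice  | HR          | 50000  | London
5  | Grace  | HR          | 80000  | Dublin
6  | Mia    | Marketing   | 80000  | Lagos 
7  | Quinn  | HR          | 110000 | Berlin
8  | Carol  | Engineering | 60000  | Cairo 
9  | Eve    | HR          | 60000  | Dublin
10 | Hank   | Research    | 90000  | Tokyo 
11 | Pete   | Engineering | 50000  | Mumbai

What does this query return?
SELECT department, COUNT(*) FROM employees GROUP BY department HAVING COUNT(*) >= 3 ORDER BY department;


Groups with count >= 3:
  HR: 4 -> PASS
  Engineering: 2 -> filtered out
  Legal: 1 -> filtered out
  Marketing: 1 -> filtered out
  Research: 2 -> filtered out
  Sales: 1 -> filtered out


1 groups:
HR, 4


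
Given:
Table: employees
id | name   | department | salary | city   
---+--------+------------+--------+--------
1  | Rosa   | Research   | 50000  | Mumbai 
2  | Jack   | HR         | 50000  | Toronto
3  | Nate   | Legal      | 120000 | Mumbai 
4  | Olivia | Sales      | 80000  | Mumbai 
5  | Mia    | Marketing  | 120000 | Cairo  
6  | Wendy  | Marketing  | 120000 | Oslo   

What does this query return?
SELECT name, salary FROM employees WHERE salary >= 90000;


Filtering: salary >= 90000
Matching: 3 rows

3 rows:
Nate, 120000
Mia, 120000
Wendy, 120000


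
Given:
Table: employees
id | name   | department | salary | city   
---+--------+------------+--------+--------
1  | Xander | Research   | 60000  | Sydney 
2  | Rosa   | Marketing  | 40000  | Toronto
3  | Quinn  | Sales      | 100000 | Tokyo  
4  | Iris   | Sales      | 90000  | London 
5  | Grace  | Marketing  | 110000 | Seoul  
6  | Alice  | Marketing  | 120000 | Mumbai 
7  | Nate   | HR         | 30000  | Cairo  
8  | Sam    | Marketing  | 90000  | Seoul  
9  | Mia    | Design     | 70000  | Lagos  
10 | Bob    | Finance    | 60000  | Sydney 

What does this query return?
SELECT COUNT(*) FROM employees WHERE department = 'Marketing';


Counting rows where department = 'Marketing'
  Rosa -> MATCH
  Grace -> MATCH
  Alice -> MATCH
  Sam -> MATCH


4


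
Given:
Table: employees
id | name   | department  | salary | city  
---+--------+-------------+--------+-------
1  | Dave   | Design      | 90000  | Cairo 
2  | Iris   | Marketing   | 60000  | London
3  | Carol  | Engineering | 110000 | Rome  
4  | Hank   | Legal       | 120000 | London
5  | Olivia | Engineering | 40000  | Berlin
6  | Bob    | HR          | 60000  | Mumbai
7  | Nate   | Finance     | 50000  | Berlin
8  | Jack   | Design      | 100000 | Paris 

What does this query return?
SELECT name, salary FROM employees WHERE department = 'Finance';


Filtering: department = 'Finance'
Matching rows: 1

1 rows:
Nate, 50000


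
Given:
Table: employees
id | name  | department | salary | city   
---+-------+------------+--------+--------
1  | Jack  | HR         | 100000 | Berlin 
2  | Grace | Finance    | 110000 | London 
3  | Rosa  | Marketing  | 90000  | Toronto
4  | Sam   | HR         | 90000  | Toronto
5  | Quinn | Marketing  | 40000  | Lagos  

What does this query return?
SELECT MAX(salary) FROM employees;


Salaries: 100000, 110000, 90000, 90000, 40000
MAX = 110000

110000


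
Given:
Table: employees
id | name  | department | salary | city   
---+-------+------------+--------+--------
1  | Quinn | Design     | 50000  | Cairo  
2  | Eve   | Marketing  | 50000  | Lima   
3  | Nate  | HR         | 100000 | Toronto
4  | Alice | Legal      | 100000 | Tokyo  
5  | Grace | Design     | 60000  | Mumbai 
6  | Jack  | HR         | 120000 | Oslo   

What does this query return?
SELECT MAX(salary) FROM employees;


Salaries: 50000, 50000, 100000, 100000, 60000, 120000
MAX = 120000

120000


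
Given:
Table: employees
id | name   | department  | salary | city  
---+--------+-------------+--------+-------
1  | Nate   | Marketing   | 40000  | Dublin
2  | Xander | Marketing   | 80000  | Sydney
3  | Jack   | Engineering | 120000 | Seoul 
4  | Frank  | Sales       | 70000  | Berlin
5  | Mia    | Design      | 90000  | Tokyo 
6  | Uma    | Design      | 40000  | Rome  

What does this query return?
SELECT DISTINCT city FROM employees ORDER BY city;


All 'city' values (row order): Dublin, Sydney, Seoul, Berlin, Tokyo, Rome
Removing duplicates leaves 6 unique value(s).

6 values:
Berlin
Dublin
Rome
Seoul
Sydney
Tokyo


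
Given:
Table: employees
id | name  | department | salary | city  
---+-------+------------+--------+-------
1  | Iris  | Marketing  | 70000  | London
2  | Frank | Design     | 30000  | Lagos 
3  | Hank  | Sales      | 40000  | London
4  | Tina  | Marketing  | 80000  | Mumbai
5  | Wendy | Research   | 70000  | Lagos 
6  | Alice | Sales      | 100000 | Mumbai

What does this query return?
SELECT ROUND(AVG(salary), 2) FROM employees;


SUM(salary) = 390000
COUNT = 6
ROUND(AVG, 2) = ROUND(390000 / 6, 2) = 65000.0

65000.0


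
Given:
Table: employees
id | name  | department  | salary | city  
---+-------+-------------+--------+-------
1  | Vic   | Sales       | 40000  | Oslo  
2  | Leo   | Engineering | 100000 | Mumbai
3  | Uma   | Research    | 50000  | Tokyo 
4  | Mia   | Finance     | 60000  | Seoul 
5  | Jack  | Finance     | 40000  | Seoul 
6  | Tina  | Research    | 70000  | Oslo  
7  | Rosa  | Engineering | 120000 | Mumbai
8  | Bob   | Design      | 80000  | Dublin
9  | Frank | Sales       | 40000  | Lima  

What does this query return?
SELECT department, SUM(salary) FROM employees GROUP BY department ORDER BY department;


Summing salary within each department:
  Design: 80000 = 80000
  Engineering: 100000 + 120000 = 220000
  Finance: 60000 + 40000 = 100000
  Research: 50000 + 70000 = 120000
  Sales: 40000 + 40000 = 80000


5 groups:
Design, 80000
Engineering, 220000
Finance, 100000
Research, 120000
Sales, 80000


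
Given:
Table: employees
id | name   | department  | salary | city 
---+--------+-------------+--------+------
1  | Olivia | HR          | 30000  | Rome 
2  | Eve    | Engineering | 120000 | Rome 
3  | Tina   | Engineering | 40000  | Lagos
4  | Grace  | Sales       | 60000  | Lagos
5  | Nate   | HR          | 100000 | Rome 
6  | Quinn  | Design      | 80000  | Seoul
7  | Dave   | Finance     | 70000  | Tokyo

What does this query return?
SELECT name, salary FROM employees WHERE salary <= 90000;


Filtering: salary <= 90000
Matching: 5 rows

5 rows:
Olivia, 30000
Tina, 40000
Grace, 60000
Quinn, 80000
Dave, 70000


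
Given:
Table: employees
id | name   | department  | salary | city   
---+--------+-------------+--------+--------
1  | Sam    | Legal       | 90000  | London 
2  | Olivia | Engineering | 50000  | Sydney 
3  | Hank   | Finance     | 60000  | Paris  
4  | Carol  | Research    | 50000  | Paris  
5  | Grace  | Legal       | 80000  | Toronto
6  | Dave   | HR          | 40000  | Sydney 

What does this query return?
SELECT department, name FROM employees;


Projecting columns: department, name

6 rows:
Legal, Sam
Engineering, Olivia
Finance, Hank
Research, Carol
Legal, Grace
HR, Dave


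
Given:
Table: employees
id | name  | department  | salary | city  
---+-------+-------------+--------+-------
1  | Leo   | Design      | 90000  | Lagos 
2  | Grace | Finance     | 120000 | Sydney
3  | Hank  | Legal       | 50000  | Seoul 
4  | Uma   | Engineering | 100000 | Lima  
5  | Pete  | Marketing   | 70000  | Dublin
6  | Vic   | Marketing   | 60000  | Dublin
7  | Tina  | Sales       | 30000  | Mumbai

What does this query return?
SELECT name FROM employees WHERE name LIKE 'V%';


LIKE 'V%' matches names starting with 'V'
Matching: 1

1 rows:
Vic


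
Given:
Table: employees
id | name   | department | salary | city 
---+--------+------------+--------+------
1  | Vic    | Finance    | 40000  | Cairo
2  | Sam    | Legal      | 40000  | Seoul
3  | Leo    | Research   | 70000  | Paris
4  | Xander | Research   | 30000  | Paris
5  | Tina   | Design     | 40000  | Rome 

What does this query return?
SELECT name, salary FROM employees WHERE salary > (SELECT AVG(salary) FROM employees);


Subquery: AVG(salary) = 44000.0
Filtering: salary > 44000.0
  Leo (70000) -> MATCH


1 rows:
Leo, 70000


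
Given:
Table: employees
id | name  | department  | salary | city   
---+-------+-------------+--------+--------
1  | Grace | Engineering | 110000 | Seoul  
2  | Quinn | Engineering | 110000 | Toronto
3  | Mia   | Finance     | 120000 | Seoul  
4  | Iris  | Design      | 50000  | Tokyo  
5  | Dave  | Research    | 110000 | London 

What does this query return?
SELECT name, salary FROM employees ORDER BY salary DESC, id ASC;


Sorting by salary DESC, then id ASC for ties

5 rows:
Mia, 120000
Grace, 110000
Quinn, 110000
Dave, 110000
Iris, 50000


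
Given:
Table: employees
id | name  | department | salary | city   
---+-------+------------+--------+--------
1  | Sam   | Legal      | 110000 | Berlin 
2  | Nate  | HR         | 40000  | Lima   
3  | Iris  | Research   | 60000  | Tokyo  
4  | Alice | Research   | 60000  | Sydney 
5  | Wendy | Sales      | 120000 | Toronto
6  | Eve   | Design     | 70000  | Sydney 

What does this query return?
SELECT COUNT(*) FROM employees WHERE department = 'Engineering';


Counting rows where department = 'Engineering'


0


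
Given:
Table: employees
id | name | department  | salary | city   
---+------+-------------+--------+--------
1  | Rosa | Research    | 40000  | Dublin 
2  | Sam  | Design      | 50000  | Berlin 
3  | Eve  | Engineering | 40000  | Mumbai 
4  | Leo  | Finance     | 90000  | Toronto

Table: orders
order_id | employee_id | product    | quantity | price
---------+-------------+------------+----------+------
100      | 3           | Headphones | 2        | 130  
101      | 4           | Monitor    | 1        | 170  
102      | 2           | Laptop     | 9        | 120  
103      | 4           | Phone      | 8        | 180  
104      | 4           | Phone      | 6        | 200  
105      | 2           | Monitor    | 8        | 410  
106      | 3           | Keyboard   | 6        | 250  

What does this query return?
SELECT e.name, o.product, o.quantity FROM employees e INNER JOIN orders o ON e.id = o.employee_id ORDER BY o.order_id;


Joining employees.id = orders.employee_id:
  employee Eve (id=3) -> order Headphones
  employee Leo (id=4) -> order Monitor
  employee Sam (id=2) -> order Laptop
  employee Leo (id=4) -> order Phone
  employee Leo (id=4) -> order Phone
  employee Sam (id=2) -> order Monitor
  employee Eve (id=3) -> order Keyboard


7 rows:
Eve, Headphones, 2
Leo, Monitor, 1
Sam, Laptop, 9
Leo, Phone, 8
Leo, Phone, 6
Sam, Monitor, 8
Eve, Keyboard, 6


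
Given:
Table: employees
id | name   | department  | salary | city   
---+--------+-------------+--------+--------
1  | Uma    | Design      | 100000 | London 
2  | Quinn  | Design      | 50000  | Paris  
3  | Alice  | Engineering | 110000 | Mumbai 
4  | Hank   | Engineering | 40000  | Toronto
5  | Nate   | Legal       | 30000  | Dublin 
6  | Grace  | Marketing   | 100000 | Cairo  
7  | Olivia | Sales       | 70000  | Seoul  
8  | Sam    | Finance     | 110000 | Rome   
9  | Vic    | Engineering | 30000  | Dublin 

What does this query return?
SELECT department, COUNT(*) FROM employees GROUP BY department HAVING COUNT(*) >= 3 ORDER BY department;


Groups with count >= 3:
  Engineering: 3 -> PASS
  Design: 2 -> filtered out
  Finance: 1 -> filtered out
  Legal: 1 -> filtered out
  Marketing: 1 -> filtered out
  Sales: 1 -> filtered out


1 groups:
Engineering, 3


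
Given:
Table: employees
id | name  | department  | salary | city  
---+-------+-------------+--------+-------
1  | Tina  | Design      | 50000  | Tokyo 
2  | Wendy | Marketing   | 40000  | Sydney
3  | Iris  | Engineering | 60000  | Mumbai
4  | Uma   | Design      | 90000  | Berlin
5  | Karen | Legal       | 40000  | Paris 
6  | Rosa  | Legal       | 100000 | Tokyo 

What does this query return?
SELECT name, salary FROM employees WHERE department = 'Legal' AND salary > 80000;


Filtering: department = 'Legal' AND salary > 80000
Matching: 1 rows

1 rows:
Rosa, 100000


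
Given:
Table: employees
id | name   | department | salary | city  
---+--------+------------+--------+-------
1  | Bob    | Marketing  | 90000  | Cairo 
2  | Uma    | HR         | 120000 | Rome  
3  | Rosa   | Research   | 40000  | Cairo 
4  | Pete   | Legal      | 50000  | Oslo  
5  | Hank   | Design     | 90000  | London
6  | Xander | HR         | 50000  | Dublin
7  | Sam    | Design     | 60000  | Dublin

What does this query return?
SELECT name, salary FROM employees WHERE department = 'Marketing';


Filtering: department = 'Marketing'
Matching rows: 1

1 rows:
Bob, 90000


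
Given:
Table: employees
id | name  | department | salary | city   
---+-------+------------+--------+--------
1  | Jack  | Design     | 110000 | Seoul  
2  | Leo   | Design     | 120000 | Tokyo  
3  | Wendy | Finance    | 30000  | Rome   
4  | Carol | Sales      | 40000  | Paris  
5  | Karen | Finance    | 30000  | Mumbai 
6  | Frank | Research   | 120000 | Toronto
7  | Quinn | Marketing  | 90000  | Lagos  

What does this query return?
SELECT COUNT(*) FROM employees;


COUNT(*) counts all rows

7


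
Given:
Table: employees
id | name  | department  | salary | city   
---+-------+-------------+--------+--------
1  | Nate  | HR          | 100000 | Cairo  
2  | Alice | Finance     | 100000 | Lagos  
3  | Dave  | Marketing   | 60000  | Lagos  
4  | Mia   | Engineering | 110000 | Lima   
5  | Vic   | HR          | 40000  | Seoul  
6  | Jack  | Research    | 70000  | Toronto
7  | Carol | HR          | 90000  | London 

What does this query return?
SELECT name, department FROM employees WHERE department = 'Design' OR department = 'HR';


Filtering: department = 'Design' OR 'HR'
Matching: 3 rows

3 rows:
Nate, HR
Vic, HR
Carol, HR


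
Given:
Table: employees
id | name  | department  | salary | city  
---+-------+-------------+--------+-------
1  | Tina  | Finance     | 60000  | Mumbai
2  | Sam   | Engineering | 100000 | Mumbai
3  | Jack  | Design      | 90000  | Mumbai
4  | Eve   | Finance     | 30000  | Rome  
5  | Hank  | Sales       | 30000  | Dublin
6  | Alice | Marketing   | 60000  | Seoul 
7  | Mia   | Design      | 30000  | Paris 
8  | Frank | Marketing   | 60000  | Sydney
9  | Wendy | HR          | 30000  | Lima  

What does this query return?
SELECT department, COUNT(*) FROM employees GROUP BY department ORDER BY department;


Assigning each row to its department group:
  Tina -> Finance
  Sam -> Engineering
  Jack -> Design
  Eve -> Finance
  Hank -> Sales
  Alice -> Marketing
  Mia -> Design
  Frank -> Marketing
  Wendy -> HR


6 groups:
Design, 2
Engineering, 1
Finance, 2
HR, 1
Marketing, 2
Sales, 1


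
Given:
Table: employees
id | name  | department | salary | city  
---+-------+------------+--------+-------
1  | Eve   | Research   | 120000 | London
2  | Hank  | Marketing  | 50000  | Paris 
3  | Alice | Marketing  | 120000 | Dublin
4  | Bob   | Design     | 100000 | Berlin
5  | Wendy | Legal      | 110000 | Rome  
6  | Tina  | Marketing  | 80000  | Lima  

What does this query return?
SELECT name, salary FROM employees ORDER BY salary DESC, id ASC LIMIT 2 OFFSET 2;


Sort by salary DESC (id ASC tiebreak), then skip 2 and take 2
Rows 3 through 4

2 rows:
Wendy, 110000
Bob, 100000


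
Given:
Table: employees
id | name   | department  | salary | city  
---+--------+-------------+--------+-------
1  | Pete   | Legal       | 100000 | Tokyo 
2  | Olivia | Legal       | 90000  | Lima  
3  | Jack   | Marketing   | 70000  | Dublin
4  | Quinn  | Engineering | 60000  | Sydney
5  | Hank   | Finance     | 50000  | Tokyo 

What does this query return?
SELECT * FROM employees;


SELECT * returns all 5 rows with all columns

5 rows:
1, Pete, Legal, 100000, Tokyo
2, Olivia, Legal, 90000, Lima
3, Jack, Marketing, 70000, Dublin
4, Quinn, Engineering, 60000, Sydney
5, Hank, Finance, 50000, Tokyo


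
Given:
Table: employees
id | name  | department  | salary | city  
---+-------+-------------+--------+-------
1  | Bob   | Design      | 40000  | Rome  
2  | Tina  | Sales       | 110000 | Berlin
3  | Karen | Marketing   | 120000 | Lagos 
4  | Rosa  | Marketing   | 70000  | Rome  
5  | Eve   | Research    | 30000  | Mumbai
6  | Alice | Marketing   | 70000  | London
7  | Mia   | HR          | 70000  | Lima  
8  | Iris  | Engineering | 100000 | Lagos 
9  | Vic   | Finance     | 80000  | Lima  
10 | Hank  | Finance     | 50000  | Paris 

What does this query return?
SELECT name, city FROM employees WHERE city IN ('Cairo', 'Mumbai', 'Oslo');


Filtering: city IN ('Cairo', 'Mumbai', 'Oslo')
Matching: 1 rows

1 rows:
Eve, Mumbai


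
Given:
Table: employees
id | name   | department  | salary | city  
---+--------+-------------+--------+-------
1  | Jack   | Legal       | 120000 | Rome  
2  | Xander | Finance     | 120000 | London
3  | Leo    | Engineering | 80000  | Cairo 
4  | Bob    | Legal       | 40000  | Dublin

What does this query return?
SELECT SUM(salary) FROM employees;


SUM(salary) = 120000 + 120000 + 80000 + 40000 = 360000

360000


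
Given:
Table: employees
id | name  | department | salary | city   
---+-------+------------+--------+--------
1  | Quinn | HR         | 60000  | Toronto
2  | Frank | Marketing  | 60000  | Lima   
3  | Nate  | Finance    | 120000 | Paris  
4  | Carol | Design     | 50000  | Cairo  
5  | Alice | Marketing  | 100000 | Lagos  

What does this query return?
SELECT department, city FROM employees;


Projecting columns: department, city

5 rows:
HR, Toronto
Marketing, Lima
Finance, Paris
Design, Cairo
Marketing, Lagos


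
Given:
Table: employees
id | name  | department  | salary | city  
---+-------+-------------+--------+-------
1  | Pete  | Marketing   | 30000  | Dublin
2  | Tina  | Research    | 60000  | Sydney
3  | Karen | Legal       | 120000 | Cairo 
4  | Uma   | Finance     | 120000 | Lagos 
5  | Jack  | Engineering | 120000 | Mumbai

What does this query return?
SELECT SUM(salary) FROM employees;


SUM(salary) = 30000 + 60000 + 120000 + 120000 + 120000 = 450000

450000


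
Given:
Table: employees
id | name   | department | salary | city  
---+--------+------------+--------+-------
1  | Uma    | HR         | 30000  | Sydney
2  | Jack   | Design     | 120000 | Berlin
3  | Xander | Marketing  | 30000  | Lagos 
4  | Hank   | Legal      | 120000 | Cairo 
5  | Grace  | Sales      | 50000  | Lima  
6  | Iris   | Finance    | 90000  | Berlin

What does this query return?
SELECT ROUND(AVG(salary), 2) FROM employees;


SUM(salary) = 440000
COUNT = 6
ROUND(AVG, 2) = ROUND(440000 / 6, 2) = 73333.33

73333.33


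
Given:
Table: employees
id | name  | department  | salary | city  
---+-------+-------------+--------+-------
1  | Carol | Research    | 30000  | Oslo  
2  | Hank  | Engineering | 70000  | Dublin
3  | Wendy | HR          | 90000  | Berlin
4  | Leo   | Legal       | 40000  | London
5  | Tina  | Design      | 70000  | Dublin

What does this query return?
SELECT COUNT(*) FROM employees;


COUNT(*) counts all rows

5


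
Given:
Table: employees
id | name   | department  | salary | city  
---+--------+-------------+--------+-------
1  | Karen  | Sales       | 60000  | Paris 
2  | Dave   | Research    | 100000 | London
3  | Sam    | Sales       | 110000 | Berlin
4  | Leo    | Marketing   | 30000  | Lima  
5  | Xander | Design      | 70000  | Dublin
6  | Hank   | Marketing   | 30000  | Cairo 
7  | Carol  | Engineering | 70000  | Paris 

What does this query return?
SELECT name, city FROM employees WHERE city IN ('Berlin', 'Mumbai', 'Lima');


Filtering: city IN ('Berlin', 'Mumbai', 'Lima')
Matching: 2 rows

2 rows:
Sam, Berlin
Leo, Lima


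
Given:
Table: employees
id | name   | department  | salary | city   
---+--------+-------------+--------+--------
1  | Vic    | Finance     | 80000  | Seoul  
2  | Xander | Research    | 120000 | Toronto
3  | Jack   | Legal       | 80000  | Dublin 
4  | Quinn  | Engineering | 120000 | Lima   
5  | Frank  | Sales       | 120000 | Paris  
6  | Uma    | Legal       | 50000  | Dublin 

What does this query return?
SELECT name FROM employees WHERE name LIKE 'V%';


LIKE 'V%' matches names starting with 'V'
Matching: 1

1 rows:
Vic


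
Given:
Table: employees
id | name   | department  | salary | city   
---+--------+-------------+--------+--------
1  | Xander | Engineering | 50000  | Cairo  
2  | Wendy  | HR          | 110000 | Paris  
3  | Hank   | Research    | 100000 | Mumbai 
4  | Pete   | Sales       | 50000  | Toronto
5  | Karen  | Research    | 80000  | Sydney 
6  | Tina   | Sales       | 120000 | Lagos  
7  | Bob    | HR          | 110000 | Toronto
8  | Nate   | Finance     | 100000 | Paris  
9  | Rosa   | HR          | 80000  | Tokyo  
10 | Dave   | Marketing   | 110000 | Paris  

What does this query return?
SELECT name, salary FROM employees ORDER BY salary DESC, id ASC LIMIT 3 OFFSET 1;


Sort by salary DESC (id ASC tiebreak), then skip 1 and take 3
Rows 2 through 4

3 rows:
Wendy, 110000
Bob, 110000
Dave, 110000


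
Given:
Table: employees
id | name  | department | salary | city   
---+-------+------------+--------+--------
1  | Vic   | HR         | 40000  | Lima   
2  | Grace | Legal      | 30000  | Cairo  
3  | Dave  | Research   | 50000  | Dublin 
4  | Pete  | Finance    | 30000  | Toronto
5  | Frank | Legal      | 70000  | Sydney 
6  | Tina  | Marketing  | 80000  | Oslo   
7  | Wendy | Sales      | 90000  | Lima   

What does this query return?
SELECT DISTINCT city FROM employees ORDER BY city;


All 'city' values (row order): Lima, Cairo, Dublin, Toronto, Sydney, Oslo, Lima
Removing duplicates leaves 6 unique value(s).

6 values:
Cairo
Dublin
Lima
Oslo
Sydney
Toronto


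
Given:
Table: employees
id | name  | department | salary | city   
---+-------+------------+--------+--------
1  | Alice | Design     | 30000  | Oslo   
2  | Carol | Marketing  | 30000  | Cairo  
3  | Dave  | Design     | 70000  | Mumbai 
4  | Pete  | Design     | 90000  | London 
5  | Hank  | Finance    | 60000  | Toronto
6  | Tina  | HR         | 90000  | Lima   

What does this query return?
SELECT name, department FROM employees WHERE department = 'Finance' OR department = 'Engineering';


Filtering: department = 'Finance' OR 'Engineering'
Matching: 1 rows

1 rows:
Hank, Finance


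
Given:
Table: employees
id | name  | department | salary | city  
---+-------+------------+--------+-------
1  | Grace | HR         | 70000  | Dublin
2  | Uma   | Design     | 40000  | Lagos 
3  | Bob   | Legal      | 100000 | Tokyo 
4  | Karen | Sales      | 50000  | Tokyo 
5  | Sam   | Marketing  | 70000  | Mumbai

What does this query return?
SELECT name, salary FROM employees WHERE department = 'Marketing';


Filtering: department = 'Marketing'
Matching rows: 1

1 rows:
Sam, 70000


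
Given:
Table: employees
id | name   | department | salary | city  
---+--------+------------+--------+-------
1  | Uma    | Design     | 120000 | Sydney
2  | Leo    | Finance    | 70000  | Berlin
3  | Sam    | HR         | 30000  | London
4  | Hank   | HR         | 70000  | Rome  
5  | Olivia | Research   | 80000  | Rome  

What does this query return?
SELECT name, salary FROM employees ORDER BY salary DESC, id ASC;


Sorting by salary DESC, then id ASC for ties

5 rows:
Uma, 120000
Olivia, 80000
Leo, 70000
Hank, 70000
Sam, 30000


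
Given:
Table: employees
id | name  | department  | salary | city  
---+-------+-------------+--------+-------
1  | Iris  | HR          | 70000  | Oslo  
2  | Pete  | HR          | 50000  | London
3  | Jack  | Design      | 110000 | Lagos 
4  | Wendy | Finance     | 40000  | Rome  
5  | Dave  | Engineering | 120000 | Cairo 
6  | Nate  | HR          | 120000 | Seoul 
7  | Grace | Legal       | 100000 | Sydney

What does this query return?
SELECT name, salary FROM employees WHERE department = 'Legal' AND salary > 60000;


Filtering: department = 'Legal' AND salary > 60000
Matching: 1 rows

1 rows:
Grace, 100000


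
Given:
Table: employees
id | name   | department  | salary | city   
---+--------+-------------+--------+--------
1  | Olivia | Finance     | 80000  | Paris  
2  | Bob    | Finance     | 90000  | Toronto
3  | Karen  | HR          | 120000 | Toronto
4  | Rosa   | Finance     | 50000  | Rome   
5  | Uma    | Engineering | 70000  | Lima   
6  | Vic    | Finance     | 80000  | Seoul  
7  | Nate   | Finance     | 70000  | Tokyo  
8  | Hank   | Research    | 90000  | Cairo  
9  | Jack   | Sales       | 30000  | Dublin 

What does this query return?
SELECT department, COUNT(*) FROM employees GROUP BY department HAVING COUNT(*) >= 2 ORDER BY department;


Groups with count >= 2:
  Finance: 5 -> PASS
  Engineering: 1 -> filtered out
  HR: 1 -> filtered out
  Research: 1 -> filtered out
  Sales: 1 -> filtered out


1 groups:
Finance, 5


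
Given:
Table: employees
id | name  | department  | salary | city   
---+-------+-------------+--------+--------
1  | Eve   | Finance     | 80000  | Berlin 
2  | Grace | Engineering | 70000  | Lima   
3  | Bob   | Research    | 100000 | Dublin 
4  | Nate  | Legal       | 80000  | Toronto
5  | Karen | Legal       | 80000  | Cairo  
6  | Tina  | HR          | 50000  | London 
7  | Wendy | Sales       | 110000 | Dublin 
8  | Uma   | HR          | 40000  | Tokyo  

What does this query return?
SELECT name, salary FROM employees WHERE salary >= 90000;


Filtering: salary >= 90000
Matching: 2 rows

2 rows:
Bob, 100000
Wendy, 110000


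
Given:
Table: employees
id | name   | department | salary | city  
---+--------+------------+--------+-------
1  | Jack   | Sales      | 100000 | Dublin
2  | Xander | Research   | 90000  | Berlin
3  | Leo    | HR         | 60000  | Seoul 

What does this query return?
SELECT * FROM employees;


SELECT * returns all 3 rows with all columns

3 rows:
1, Jack, Sales, 100000, Dublin
2, Xander, Research, 90000, Berlin
3, Leo, HR, 60000, Seoul


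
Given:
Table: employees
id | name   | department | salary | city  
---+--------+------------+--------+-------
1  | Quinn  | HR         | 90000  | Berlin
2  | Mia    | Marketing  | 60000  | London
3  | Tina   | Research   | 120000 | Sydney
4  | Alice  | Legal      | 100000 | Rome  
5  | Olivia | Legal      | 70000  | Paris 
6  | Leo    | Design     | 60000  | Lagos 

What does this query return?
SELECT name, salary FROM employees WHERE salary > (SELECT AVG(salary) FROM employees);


Subquery: AVG(salary) = 83333.33
Filtering: salary > 83333.33
  Quinn (90000) -> MATCH
  Tina (120000) -> MATCH
  Alice (100000) -> MATCH


3 rows:
Quinn, 90000
Tina, 120000
Alice, 100000


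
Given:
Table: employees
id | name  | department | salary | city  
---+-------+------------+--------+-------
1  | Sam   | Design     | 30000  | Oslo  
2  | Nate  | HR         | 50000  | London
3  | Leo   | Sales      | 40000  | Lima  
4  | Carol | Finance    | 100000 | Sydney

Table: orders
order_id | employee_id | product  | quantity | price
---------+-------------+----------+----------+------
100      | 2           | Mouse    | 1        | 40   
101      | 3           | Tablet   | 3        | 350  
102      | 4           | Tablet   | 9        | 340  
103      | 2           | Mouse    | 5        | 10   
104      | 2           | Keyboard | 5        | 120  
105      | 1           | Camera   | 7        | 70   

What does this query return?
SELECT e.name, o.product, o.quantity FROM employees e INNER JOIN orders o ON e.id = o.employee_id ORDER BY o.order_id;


Joining employees.id = orders.employee_id:
  employee Nate (id=2) -> order Mouse
  employee Leo (id=3) -> order Tablet
  employee Carol (id=4) -> order Tablet
  employee Nate (id=2) -> order Mouse
  employee Nate (id=2) -> order Keyboard
  employee Sam (id=1) -> order Camera


6 rows:
Nate, Mouse, 1
Leo, Tablet, 3
Carol, Tablet, 9
Nate, Mouse, 5
Nate, Keyboard, 5
Sam, Camera, 7


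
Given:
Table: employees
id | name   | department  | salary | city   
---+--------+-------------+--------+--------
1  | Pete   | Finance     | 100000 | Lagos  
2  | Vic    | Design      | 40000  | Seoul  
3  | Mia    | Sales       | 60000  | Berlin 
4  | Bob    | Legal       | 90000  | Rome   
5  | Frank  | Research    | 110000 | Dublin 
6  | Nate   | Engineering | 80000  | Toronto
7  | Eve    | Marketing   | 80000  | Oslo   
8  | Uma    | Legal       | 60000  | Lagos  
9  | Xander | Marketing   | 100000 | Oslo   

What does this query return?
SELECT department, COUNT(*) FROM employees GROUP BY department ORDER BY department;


Assigning each row to its department group:
  Pete -> Finance
  Vic -> Design
  Mia -> Sales
  Bob -> Legal
  Frank -> Research
  Nate -> Engineering
  Eve -> Marketing
  Uma -> Legal
  Xander -> Marketing


7 groups:
Design, 1
Engineering, 1
Finance, 1
Legal, 2
Marketing, 2
Research, 1
Sales, 1


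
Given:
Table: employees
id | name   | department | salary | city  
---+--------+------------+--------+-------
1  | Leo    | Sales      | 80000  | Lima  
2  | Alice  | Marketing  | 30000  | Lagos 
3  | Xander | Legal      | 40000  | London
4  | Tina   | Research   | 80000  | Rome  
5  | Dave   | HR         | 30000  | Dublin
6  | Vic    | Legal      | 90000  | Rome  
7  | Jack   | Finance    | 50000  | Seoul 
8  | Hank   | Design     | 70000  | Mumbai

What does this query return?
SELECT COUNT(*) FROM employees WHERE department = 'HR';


Counting rows where department = 'HR'
  Dave -> MATCH


1


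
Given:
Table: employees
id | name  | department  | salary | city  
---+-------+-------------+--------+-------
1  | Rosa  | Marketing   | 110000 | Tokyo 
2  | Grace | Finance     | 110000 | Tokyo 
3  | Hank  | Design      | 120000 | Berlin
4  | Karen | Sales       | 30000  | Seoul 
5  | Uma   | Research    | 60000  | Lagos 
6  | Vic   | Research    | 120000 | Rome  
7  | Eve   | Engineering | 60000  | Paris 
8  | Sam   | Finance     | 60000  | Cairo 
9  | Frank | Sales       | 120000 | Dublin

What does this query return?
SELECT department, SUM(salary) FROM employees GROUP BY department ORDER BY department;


Summing salary within each department:
  Design: 120000 = 120000
  Engineering: 60000 = 60000
  Finance: 110000 + 60000 = 170000
  Marketing: 110000 = 110000
  Research: 60000 + 120000 = 180000
  Sales: 30000 + 120000 = 150000


6 groups:
Design, 120000
Engineering, 60000
Finance, 170000
Marketing, 110000
Research, 180000
Sales, 150000


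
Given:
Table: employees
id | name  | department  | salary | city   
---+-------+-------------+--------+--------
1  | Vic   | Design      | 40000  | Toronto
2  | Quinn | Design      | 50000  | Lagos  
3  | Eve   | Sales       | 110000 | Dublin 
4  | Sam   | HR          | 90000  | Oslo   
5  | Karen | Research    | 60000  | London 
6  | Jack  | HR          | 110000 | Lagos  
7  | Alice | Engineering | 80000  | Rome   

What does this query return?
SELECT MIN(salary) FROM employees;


Salaries: 40000, 50000, 110000, 90000, 60000, 110000, 80000
MIN = 40000

40000


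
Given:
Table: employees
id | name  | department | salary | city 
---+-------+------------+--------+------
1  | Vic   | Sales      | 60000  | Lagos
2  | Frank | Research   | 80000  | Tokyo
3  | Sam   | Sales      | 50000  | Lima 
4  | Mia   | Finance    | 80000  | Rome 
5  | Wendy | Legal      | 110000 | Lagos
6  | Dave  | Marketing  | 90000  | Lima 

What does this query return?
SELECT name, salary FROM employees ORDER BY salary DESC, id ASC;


Sorting by salary DESC, then id ASC for ties

6 rows:
Wendy, 110000
Dave, 90000
Frank, 80000
Mia, 80000
Vic, 60000
Sam, 50000


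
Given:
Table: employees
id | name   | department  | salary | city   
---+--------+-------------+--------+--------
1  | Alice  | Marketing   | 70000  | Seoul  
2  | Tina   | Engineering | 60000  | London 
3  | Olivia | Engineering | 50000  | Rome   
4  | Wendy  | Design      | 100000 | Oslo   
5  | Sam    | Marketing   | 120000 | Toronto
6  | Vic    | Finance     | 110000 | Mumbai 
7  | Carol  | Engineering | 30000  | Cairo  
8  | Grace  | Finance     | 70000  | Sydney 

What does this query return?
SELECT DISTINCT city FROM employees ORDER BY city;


All 'city' values (row order): Seoul, London, Rome, Oslo, Toronto, Mumbai, Cairo, Sydney
Removing duplicates leaves 8 unique value(s).

8 values:
Cairo
London
Mumbai
Oslo
Rome
Seoul
Sydney
Toronto


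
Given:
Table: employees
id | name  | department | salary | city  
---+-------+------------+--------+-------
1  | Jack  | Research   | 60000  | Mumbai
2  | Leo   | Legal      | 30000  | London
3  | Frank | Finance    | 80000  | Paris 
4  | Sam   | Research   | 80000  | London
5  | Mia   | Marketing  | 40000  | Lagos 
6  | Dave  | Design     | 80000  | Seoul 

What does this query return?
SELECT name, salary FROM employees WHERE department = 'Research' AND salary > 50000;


Filtering: department = 'Research' AND salary > 50000
Matching: 2 rows

2 rows:
Jack, 60000
Sam, 80000


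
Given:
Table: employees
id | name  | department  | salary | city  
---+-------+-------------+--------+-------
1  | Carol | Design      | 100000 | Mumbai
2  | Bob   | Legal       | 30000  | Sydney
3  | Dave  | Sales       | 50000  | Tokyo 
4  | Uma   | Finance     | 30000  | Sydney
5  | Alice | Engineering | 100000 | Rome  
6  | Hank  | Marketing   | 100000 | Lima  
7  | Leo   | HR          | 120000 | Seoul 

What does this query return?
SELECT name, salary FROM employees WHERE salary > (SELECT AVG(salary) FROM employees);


Subquery: AVG(salary) = 75714.29
Filtering: salary > 75714.29
  Carol (100000) -> MATCH
  Alice (100000) -> MATCH
  Hank (100000) -> MATCH
  Leo (120000) -> MATCH


4 rows:
Carol, 100000
Alice, 100000
Hank, 100000
Leo, 120000


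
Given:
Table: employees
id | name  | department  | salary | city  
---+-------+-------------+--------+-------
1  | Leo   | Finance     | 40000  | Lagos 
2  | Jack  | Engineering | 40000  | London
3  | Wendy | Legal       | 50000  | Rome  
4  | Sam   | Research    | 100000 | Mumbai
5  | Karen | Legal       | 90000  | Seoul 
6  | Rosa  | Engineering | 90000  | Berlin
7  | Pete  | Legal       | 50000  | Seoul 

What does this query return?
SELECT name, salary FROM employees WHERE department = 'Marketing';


Filtering: department = 'Marketing'
Matching rows: 0

Empty result set (0 rows)


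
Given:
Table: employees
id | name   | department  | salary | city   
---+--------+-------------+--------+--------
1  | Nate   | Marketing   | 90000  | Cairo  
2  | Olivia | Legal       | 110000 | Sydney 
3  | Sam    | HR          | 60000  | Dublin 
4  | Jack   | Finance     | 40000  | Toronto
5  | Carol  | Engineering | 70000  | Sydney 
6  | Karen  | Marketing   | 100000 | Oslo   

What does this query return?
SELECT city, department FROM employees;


Projecting columns: city, department

6 rows:
Cairo, Marketing
Sydney, Legal
Dublin, HR
Toronto, Finance
Sydney, Engineering
Oslo, Marketing


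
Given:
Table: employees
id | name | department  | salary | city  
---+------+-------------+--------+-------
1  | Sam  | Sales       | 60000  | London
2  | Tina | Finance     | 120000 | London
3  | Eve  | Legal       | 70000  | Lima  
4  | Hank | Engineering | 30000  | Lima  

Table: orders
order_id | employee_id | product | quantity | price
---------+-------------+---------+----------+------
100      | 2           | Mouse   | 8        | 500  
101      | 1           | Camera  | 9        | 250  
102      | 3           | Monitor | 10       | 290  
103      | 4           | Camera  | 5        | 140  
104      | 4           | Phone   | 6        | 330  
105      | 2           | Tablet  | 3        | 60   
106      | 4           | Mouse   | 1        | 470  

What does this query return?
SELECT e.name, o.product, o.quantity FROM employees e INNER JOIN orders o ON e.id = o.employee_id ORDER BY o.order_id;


Joining employees.id = orders.employee_id:
  employee Tina (id=2) -> order Mouse
  employee Sam (id=1) -> order Camera
  employee Eve (id=3) -> order Monitor
  employee Hank (id=4) -> order Camera
  employee Hank (id=4) -> order Phone
  employee Tina (id=2) -> order Tablet
  employee Hank (id=4) -> order Mouse


7 rows:
Tina, Mouse, 8
Sam, Camera, 9
Eve, Monitor, 10
Hank, Camera, 5
Hank, Phone, 6
Tina, Tablet, 3
Hank, Mouse, 1


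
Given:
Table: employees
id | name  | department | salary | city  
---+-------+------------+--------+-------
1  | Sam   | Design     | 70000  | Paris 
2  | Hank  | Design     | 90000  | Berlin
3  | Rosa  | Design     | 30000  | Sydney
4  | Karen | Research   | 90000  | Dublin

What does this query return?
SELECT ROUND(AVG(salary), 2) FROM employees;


SUM(salary) = 280000
COUNT = 4
ROUND(AVG, 2) = ROUND(280000 / 4, 2) = 70000.0

70000.0


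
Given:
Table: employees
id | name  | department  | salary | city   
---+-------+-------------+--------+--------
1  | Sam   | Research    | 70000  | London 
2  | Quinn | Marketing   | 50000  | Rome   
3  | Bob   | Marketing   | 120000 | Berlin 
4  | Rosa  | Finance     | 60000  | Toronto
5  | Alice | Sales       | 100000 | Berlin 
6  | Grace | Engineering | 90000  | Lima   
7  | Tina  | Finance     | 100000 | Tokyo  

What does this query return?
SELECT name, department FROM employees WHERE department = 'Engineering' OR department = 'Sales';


Filtering: department = 'Engineering' OR 'Sales'
Matching: 2 rows

2 rows:
Alice, Sales
Grace, Engineering
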